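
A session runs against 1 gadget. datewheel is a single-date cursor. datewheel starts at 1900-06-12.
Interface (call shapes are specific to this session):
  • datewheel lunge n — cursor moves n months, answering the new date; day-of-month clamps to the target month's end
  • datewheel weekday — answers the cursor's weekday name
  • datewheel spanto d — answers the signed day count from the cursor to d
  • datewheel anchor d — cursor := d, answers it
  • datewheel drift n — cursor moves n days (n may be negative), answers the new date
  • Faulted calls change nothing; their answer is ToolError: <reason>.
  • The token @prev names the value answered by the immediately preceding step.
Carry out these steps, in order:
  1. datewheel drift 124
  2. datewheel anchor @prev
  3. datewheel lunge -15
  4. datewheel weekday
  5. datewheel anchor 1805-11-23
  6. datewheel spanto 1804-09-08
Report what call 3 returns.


→ datewheel drift(n→124)
← 1900-10-14
→ datewheel anchor(d→@prev)
← 1900-10-14
→ datewheel lunge(n→-15)
← 1899-07-14
→ datewheel weekday()
← Friday
→ datewheel anchor(d→1805-11-23)
← 1805-11-23
→ datewheel spanto(d→1804-09-08)
← -441

Answer: 1899-07-14


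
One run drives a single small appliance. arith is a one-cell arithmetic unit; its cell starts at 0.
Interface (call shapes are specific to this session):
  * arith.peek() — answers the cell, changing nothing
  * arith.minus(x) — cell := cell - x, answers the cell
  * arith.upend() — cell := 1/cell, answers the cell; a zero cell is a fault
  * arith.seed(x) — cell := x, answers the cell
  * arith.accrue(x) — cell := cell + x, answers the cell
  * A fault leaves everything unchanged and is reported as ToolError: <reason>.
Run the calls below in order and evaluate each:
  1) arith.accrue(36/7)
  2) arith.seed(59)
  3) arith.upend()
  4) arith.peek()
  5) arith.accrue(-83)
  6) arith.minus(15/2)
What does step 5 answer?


Answer: -4896/59

Derivation:
# 1. arith.accrue(x='36/7') => 36/7
# 2. arith.seed(x='59') => 59
# 3. arith.upend() => 1/59
# 4. arith.peek() => 1/59
# 5. arith.accrue(x='-83') => -4896/59
# 6. arith.minus(x='15/2') => -10677/118


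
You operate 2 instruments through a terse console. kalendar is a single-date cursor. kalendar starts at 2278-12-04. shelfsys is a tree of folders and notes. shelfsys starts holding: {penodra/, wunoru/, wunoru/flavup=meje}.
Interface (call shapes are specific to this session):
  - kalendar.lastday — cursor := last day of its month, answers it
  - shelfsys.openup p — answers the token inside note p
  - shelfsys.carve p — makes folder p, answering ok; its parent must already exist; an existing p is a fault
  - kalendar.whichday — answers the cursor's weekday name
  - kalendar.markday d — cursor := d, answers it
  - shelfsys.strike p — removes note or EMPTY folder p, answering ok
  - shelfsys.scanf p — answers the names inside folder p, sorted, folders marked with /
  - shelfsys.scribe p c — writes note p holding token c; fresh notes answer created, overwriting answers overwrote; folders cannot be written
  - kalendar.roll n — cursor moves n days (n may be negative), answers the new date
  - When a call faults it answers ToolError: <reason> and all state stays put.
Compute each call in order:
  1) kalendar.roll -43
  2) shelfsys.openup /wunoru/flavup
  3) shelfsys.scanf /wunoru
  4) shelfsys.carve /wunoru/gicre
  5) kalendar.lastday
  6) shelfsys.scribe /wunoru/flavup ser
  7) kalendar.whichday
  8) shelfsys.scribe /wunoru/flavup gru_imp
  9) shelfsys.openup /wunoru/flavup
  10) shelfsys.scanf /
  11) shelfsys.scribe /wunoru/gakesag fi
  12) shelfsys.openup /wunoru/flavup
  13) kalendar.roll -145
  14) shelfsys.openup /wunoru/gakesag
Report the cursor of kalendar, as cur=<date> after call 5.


Answer: cur=2278-10-31

Derivation:
! kalendar.roll(n='-43') -> 2278-10-22
! shelfsys.openup(p='/wunoru/flavup') -> meje
! shelfsys.scanf(p='/wunoru') -> [flavup]
! shelfsys.carve(p='/wunoru/gicre') -> ok
! kalendar.lastday() -> 2278-10-31
! shelfsys.scribe(p='/wunoru/flavup', c='ser') -> overwrote
! kalendar.whichday() -> Thursday
! shelfsys.scribe(p='/wunoru/flavup', c='gru_imp') -> overwrote
! shelfsys.openup(p='/wunoru/flavup') -> gru_imp
! shelfsys.scanf(p='/') -> [penodra/, wunoru/]
! shelfsys.scribe(p='/wunoru/gakesag', c='fi') -> created
! shelfsys.openup(p='/wunoru/flavup') -> gru_imp
! kalendar.roll(n='-145') -> 2278-06-08
! shelfsys.openup(p='/wunoru/gakesag') -> fi


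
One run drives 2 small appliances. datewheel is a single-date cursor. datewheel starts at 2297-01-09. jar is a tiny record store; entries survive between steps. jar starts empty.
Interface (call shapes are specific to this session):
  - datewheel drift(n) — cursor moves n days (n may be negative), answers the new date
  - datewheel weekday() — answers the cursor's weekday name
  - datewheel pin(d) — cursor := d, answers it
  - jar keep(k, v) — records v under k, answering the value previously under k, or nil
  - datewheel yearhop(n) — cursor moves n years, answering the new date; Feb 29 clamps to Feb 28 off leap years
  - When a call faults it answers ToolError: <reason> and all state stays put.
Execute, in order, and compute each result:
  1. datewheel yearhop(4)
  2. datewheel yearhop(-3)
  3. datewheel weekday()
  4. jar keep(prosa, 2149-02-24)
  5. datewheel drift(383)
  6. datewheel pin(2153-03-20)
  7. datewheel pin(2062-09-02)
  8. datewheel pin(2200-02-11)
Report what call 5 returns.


Answer: 2299-01-27

Derivation:
·→ datewheel yearhop(n='4')
·← 2301-01-09
·→ datewheel yearhop(n='-3')
·← 2298-01-09
·→ datewheel weekday()
·← Sunday
·→ jar keep(k='prosa', v='2149-02-24')
·← nil
·→ datewheel drift(n='383')
·← 2299-01-27
·→ datewheel pin(d='2153-03-20')
·← 2153-03-20
·→ datewheel pin(d='2062-09-02')
·← 2062-09-02
·→ datewheel pin(d='2200-02-11')
·← 2200-02-11


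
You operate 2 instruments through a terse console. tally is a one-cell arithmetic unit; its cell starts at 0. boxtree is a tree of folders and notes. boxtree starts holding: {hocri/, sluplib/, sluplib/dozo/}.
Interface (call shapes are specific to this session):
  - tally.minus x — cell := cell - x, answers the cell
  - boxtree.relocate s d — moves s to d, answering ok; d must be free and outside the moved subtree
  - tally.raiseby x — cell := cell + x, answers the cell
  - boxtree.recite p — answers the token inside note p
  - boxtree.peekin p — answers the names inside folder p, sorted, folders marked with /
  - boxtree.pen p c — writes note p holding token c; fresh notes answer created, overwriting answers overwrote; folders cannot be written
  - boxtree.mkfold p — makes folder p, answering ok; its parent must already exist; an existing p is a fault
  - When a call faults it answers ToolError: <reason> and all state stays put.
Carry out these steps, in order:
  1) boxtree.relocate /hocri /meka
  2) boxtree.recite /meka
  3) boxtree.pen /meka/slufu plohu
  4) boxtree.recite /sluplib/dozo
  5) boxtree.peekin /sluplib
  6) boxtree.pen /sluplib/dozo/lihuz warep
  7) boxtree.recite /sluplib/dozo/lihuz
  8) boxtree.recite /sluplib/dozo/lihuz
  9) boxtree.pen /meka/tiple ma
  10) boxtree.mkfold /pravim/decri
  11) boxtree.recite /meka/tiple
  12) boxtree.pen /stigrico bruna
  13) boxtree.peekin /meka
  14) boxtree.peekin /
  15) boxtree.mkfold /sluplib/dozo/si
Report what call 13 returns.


Then relocate with s: /hocri, d: /meka, which returns ok.
I call recite with p: /meka, and see ToolError: is a directory.
I invoke pen with p: /meka/slufu, c: plohu, and observe created.
Calling recite with p: /sluplib/dozo, — result: ToolError: is a directory.
Then peekin with p: /sluplib, which returns [dozo/].
I use pen with p: /sluplib/dozo/lihuz, c: warep, and observe created.
I call recite with p: /sluplib/dozo/lihuz, — result: warep.
I use recite with p: /sluplib/dozo/lihuz, and see warep.
I use pen with p: /meka/tiple, c: ma, and see created.
Calling mkfold with p: /pravim/decri, and observe ToolError: no parent.
I call recite with p: /meka/tiple, yielding ma.
I use pen with p: /stigrico, c: bruna, and see created.
Next I call peekin with p: /meka, and observe [slufu, tiple].
I call peekin with p: /, yielding [meka/, sluplib/, stigrico].
Invoking mkfold with p: /sluplib/dozo/si, which returns ok.

Answer: [slufu, tiple]


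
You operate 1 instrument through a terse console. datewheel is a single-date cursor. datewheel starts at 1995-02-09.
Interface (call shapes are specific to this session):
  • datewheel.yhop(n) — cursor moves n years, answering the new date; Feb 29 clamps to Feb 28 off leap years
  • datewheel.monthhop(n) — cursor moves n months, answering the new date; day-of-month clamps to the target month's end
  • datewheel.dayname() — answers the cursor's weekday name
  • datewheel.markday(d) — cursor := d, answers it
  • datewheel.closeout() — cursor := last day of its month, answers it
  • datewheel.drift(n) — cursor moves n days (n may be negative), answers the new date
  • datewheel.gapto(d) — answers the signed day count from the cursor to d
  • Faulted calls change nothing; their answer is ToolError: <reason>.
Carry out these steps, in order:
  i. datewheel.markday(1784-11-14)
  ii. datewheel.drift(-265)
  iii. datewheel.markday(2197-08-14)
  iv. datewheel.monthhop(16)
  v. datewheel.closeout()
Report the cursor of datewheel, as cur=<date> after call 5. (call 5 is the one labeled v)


==> datewheel.markday(1784-11-14)
<== 1784-11-14
==> datewheel.drift(-265)
<== 1784-02-23
==> datewheel.markday(2197-08-14)
<== 2197-08-14
==> datewheel.monthhop(16)
<== 2198-12-14
==> datewheel.closeout()
<== 2198-12-31

Answer: cur=2198-12-31


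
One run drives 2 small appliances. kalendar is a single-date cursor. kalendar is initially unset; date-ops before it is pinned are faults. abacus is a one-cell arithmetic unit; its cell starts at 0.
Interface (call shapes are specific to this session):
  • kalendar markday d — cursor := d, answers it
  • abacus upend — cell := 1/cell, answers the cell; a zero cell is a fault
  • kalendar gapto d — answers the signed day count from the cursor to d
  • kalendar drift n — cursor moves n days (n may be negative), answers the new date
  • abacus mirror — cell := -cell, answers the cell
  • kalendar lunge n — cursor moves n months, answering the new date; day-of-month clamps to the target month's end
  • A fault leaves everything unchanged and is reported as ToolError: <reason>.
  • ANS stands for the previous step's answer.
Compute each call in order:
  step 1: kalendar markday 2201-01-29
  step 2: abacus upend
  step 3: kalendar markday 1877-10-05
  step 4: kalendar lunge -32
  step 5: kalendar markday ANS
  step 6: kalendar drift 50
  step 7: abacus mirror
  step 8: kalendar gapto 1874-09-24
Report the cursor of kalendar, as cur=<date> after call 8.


CALL kalendar markday[d: 2201-01-29]
RET  2201-01-29
CALL abacus upend[]
RET  ToolError: reciprocal of zero
CALL kalendar markday[d: 1877-10-05]
RET  1877-10-05
CALL kalendar lunge[n: -32]
RET  1875-02-05
CALL kalendar markday[d: ANS]
RET  1875-02-05
CALL kalendar drift[n: 50]
RET  1875-03-27
CALL abacus mirror[]
RET  0
CALL kalendar gapto[d: 1874-09-24]
RET  -184

Answer: cur=1875-03-27


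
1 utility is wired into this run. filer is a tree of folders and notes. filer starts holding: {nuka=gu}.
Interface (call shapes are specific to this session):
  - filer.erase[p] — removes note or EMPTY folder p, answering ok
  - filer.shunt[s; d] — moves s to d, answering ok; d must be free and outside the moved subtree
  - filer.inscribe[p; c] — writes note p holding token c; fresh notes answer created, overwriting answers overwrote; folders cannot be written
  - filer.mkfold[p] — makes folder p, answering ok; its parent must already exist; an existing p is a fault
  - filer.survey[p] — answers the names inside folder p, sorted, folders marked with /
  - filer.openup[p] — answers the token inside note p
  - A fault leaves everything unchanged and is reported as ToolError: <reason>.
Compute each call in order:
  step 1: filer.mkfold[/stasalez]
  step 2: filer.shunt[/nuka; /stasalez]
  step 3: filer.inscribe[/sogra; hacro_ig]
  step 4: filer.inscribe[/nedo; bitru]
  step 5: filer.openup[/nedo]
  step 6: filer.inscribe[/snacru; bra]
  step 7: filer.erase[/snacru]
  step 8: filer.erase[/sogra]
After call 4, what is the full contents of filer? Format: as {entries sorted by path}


Answer: {nedo=bitru, nuka=gu, sogra=hacro_ig, stasalez/}

Derivation:
I try filer.mkfold(/stasalez), and observe ok.
I invoke filer.shunt(/nuka, /stasalez), and observe ToolError: exists.
Then filer.inscribe(/sogra, hacro_ig), yielding created.
Using filer.inscribe(/nedo, bitru): created.
Invoking filer.openup(/nedo), giving bitru.
I invoke filer.inscribe(/snacru, bra), yielding created.
Invoking filer.erase(/snacru): ok.
I call filer.erase(/sogra), yielding ok.


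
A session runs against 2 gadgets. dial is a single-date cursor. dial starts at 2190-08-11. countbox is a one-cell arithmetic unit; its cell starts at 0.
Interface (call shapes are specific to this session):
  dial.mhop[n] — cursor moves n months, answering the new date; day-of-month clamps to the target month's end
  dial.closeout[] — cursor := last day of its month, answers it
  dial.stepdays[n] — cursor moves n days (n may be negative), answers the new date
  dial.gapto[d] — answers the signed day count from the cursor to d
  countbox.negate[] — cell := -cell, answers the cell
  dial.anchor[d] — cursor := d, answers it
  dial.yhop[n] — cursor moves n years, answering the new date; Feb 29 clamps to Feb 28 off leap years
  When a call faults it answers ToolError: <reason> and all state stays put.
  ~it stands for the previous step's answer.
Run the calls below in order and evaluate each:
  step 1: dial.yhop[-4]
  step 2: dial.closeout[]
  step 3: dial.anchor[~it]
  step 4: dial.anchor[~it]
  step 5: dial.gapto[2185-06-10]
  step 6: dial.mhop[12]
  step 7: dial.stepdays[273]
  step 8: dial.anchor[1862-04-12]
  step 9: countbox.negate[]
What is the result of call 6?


Answer: 2187-08-31

Derivation:
-> yhop(n='-4')
<- 2186-08-11
-> closeout()
<- 2186-08-31
-> anchor(d='~it')
<- 2186-08-31
-> anchor(d='~it')
<- 2186-08-31
-> gapto(d='2185-06-10')
<- -447
-> mhop(n='12')
<- 2187-08-31
-> stepdays(n='273')
<- 2188-05-30
-> anchor(d='1862-04-12')
<- 1862-04-12
-> negate()
<- 0


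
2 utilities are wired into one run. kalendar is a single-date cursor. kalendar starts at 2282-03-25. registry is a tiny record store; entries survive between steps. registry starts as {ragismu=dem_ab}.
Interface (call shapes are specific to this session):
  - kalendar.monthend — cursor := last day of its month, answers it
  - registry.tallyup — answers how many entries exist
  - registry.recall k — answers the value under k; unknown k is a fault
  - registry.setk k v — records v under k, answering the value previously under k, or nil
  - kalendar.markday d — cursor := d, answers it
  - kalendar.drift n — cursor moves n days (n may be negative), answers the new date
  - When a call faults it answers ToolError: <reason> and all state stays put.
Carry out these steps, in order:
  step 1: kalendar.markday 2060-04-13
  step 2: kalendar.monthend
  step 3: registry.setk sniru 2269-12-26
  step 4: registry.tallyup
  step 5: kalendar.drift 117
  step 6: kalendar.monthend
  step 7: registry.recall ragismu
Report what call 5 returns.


Answer: 2060-08-25

Derivation:
>>> kalendar.markday 2060-04-13
  2060-04-13
>>> kalendar.monthend
  2060-04-30
>>> registry.setk sniru 2269-12-26
  nil
>>> registry.tallyup
  2
>>> kalendar.drift 117
  2060-08-25
>>> kalendar.monthend
  2060-08-31
>>> registry.recall ragismu
  dem_ab


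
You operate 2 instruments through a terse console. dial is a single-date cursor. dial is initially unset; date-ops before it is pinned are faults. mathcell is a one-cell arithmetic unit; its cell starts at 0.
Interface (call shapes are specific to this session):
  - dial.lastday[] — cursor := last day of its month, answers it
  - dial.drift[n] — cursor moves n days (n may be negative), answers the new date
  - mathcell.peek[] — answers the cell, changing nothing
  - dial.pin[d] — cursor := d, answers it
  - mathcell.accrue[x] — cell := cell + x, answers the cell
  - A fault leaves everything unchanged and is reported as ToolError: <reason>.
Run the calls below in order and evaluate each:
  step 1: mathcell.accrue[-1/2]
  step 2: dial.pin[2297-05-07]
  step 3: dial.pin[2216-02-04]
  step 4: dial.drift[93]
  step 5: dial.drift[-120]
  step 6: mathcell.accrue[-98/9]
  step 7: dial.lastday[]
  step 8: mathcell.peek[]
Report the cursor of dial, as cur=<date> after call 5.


Answer: cur=2216-01-08

Derivation:
I call accrue passing x='-1/2', yielding -1/2.
Calling pin passing d='2297-05-07', yielding 2297-05-07.
I try pin passing d='2216-02-04', — result: 2216-02-04.
Now I run drift passing n='93', and observe 2216-05-07.
Now I run drift passing n='-120', which returns 2216-01-08.
Invoking accrue passing x='-98/9', — result: -205/18.
Next I call lastday(), and observe 2216-01-31.
Then peek(), and observe -205/18.


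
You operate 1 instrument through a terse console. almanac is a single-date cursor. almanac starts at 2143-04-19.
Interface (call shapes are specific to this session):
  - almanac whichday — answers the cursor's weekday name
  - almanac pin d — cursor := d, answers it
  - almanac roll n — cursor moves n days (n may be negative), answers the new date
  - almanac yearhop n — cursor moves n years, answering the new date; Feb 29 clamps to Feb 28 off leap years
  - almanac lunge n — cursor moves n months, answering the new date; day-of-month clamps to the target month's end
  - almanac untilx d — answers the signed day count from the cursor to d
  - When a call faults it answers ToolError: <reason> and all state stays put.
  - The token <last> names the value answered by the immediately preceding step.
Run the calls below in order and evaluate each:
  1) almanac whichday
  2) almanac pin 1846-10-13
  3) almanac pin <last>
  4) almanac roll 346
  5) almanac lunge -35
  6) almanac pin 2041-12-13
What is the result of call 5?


Answer: 1844-10-24

Derivation:
Step: almanac whichday[]
Result: Friday
Step: almanac pin[d→1846-10-13]
Result: 1846-10-13
Step: almanac pin[d→<last>]
Result: 1846-10-13
Step: almanac roll[n→346]
Result: 1847-09-24
Step: almanac lunge[n→-35]
Result: 1844-10-24
Step: almanac pin[d→2041-12-13]
Result: 2041-12-13


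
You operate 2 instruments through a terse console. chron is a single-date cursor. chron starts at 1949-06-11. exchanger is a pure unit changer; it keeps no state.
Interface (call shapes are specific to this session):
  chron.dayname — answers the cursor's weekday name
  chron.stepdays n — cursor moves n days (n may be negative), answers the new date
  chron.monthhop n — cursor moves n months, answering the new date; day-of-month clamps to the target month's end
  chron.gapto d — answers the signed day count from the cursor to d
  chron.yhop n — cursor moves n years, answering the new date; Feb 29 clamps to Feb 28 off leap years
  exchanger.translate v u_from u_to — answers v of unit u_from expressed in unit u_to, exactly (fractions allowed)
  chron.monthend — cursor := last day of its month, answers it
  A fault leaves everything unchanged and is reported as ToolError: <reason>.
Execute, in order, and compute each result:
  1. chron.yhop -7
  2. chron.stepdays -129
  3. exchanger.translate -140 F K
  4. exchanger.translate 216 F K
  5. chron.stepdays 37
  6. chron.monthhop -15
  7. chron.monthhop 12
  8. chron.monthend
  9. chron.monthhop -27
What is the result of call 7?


Answer: 1941-12-11

Derivation:
==> chron.yhop(-7)
<== 1942-06-11
==> chron.stepdays(-129)
<== 1942-02-02
==> exchanger.translate(-140, F, K)
<== 31967/180
==> exchanger.translate(216, F, K)
<== 67567/180
==> chron.stepdays(37)
<== 1942-03-11
==> chron.monthhop(-15)
<== 1940-12-11
==> chron.monthhop(12)
<== 1941-12-11
==> chron.monthend()
<== 1941-12-31
==> chron.monthhop(-27)
<== 1939-09-30


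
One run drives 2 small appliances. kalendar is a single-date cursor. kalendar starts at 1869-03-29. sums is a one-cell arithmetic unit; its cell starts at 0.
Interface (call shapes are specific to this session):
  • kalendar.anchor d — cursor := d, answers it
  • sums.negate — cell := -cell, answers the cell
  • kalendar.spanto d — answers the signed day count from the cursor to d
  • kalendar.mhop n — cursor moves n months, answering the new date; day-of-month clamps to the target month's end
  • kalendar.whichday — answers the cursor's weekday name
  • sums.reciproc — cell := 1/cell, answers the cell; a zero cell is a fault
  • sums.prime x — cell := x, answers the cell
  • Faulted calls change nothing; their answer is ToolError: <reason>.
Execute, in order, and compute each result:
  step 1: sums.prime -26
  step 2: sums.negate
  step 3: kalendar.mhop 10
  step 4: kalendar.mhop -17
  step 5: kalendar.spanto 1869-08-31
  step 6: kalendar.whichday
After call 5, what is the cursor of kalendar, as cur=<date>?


~$ sums.prime x→-26
  -26
~$ sums.negate
  26
~$ kalendar.mhop n→10
  1870-01-29
~$ kalendar.mhop n→-17
  1868-08-29
~$ kalendar.spanto d→1869-08-31
  367
~$ kalendar.whichday
  Saturday

Answer: cur=1868-08-29


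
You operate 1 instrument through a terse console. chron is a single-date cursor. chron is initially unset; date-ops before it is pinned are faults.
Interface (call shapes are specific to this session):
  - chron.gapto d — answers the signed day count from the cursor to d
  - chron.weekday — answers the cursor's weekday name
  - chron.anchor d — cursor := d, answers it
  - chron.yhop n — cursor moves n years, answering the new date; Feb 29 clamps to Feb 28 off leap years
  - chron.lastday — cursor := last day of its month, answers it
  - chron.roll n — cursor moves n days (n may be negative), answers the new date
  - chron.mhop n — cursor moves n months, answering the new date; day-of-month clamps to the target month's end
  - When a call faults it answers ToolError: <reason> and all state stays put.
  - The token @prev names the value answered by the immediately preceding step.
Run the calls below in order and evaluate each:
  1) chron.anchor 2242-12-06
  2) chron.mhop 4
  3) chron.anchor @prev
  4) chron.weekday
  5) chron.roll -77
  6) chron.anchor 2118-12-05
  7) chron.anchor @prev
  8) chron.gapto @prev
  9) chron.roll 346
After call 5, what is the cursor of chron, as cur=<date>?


Answer: cur=2243-01-19

Derivation:
;; 1. chron.anchor(d=2242-12-06) == 2242-12-06
;; 2. chron.mhop(n=4) == 2243-04-06
;; 3. chron.anchor(d=@prev) == 2243-04-06
;; 4. chron.weekday() == Thursday
;; 5. chron.roll(n=-77) == 2243-01-19
;; 6. chron.anchor(d=2118-12-05) == 2118-12-05
;; 7. chron.anchor(d=@prev) == 2118-12-05
;; 8. chron.gapto(d=@prev) == 0
;; 9. chron.roll(n=346) == 2119-11-16


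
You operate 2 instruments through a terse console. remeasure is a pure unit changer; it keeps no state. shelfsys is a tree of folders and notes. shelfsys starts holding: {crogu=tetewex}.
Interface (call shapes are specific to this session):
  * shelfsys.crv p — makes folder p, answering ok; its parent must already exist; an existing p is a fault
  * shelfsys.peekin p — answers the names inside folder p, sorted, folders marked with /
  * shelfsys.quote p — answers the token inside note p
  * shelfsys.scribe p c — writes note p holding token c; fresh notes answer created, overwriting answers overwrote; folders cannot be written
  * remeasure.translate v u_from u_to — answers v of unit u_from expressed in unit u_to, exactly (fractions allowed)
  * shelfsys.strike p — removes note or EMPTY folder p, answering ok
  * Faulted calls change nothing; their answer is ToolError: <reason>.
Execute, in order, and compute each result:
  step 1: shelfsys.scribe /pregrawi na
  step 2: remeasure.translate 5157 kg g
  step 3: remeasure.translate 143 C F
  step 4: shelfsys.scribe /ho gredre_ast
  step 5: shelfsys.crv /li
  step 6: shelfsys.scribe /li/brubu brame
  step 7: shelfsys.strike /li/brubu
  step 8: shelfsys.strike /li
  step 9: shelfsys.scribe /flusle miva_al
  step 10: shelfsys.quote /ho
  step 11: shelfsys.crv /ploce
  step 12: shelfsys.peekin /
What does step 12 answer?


Answer: [crogu, flusle, ho, ploce/, pregrawi]

Derivation:
// shelfsys.scribe(/pregrawi, na) : created
// remeasure.translate(5157, kg, g) : 5157000
// remeasure.translate(143, C, F) : 1447/5
// shelfsys.scribe(/ho, gredre_ast) : created
// shelfsys.crv(/li) : ok
// shelfsys.scribe(/li/brubu, brame) : created
// shelfsys.strike(/li/brubu) : ok
// shelfsys.strike(/li) : ok
// shelfsys.scribe(/flusle, miva_al) : created
// shelfsys.quote(/ho) : gredre_ast
// shelfsys.crv(/ploce) : ok
// shelfsys.peekin(/) : [crogu, flusle, ho, ploce/, pregrawi]


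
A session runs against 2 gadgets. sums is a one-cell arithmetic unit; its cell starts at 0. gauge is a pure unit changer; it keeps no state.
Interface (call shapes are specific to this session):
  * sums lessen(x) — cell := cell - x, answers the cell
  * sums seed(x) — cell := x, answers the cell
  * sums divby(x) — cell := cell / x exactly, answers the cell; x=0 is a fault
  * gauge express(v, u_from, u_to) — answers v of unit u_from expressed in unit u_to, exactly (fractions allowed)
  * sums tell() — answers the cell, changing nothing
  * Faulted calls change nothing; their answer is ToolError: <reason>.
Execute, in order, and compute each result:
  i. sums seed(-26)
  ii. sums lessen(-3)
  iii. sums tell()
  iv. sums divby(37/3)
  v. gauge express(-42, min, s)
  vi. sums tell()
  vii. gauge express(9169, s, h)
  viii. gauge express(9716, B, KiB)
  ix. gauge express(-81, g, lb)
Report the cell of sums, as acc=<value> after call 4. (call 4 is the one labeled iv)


Answer: acc=-69/37

Derivation:
==> sums seed(x='-26')
<== -26
==> sums lessen(x='-3')
<== -23
==> sums tell()
<== -23
==> sums divby(x='37/3')
<== -69/37
==> gauge express(v='-42', u_from='min', u_to='s')
<== -2520
==> sums tell()
<== -69/37
==> gauge express(v='9169', u_from='s', u_to='h')
<== 9169/3600
==> gauge express(v='9716', u_from='B', u_to='KiB')
<== 2429/256
==> gauge express(v='-81', u_from='g', u_to='lb')
<== -8100000/45359237


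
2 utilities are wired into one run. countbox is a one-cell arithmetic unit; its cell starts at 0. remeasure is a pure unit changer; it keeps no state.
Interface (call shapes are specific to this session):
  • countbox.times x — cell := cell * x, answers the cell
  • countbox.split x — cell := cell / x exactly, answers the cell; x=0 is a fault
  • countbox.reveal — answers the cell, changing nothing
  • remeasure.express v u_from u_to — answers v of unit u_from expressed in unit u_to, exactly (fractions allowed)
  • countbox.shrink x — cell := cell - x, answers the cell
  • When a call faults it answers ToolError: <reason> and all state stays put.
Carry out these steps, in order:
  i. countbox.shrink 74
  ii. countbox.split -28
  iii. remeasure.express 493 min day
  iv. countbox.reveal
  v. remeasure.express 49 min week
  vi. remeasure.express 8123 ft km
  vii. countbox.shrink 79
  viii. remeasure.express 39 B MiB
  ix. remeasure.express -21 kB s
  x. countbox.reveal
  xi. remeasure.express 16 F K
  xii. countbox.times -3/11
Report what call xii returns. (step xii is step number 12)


·→ countbox.shrink(x=74)
·← -74
·→ countbox.split(x=-28)
·← 37/14
·→ remeasure.express(v=493, u_from=min, u_to=day)
·← 493/1440
·→ countbox.reveal()
·← 37/14
·→ remeasure.express(v=49, u_from=min, u_to=week)
·← 7/1440
·→ remeasure.express(v=8123, u_from=ft, u_to=km)
·← 3094863/1250000
·→ countbox.shrink(x=79)
·← -1069/14
·→ remeasure.express(v=39, u_from=B, u_to=MiB)
·← 39/1048576
·→ remeasure.express(v=-21, u_from=kB, u_to=s)
·← ToolError: incompatible units
·→ countbox.reveal()
·← -1069/14
·→ remeasure.express(v=16, u_from=F, u_to=K)
·← 47567/180
·→ countbox.times(x=-3/11)
·← 3207/154

Answer: 3207/154


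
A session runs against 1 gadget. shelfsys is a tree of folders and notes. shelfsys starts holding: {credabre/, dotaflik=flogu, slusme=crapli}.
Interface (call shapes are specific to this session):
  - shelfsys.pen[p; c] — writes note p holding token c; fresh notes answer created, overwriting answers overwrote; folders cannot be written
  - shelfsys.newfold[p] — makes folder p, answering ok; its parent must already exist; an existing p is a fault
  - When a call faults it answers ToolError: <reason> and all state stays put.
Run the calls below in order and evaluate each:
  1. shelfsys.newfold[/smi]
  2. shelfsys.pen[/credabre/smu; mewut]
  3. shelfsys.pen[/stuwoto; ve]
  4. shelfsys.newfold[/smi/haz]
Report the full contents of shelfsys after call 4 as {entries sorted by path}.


I run shelfsys.newfold(p='/smi'), yielding ok.
I invoke shelfsys.pen(p='/credabre/smu', c='mewut'), which returns created.
Invoking shelfsys.pen(p='/stuwoto', c='ve'), — result: created.
I run shelfsys.newfold(p='/smi/haz'), and observe ok.

Answer: {credabre/, credabre/smu=mewut, dotaflik=flogu, slusme=crapli, smi/, smi/haz/, stuwoto=ve}


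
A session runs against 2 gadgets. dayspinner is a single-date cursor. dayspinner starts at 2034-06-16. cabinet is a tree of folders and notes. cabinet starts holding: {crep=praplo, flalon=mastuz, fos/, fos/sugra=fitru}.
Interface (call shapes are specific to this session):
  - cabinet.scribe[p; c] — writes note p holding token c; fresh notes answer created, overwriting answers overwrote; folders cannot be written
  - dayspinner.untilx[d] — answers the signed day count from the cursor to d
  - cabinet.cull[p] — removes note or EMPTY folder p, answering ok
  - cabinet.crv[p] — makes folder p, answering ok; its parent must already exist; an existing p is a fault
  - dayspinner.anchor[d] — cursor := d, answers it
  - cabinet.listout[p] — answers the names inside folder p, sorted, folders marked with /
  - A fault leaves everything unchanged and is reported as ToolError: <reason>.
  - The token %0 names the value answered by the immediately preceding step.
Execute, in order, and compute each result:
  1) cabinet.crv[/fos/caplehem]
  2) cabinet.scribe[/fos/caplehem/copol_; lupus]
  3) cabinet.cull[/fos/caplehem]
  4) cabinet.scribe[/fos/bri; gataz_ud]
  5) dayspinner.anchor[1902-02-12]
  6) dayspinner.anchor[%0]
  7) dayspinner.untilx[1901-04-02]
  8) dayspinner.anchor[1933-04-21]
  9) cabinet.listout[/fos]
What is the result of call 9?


Answer: [bri, caplehem/, sugra]

Derivation:
Do: crv[p: /fos/caplehem]
See: ok
Do: scribe[p: /fos/caplehem/copol_; c: lupus]
See: created
Do: cull[p: /fos/caplehem]
See: ToolError: not empty
Do: scribe[p: /fos/bri; c: gataz_ud]
See: created
Do: anchor[d: 1902-02-12]
See: 1902-02-12
Do: anchor[d: %0]
See: 1902-02-12
Do: untilx[d: 1901-04-02]
See: -316
Do: anchor[d: 1933-04-21]
See: 1933-04-21
Do: listout[p: /fos]
See: [bri, caplehem/, sugra]


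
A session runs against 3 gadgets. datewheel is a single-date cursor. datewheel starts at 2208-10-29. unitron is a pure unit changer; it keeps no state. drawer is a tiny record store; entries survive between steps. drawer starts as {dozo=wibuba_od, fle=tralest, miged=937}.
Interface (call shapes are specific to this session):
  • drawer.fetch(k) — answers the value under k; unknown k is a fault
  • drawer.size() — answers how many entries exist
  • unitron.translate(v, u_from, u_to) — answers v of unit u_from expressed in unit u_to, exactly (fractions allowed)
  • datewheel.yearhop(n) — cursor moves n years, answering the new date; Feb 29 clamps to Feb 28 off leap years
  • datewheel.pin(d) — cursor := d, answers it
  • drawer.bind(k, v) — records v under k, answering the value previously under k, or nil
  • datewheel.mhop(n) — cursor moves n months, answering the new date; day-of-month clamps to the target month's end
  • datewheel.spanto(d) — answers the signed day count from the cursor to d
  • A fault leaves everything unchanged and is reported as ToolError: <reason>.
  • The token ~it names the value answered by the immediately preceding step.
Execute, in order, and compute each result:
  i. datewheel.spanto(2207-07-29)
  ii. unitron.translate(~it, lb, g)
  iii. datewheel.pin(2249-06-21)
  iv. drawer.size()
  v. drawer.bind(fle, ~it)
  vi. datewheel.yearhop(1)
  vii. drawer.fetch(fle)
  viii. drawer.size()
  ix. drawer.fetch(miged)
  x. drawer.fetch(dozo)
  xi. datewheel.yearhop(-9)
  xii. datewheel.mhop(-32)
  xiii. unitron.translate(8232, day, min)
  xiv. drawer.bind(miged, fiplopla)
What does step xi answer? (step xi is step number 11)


Answer: 2241-06-21

Derivation:
I run spanto on d→2207-07-29, yielding -458.
Next I call translate on v→~it, u_from→lb, u_to→g, and see -10387265273/50000.
I run pin on d→2249-06-21, and get 2249-06-21.
I run size, yielding 3.
I try bind on k→fle, v→~it, and see tralest.
I try yearhop on n→1, and see 2250-06-21.
I try fetch on k→fle, — result: 3.
Then size, → 3.
Next I call fetch on k→miged, and get 937.
I try fetch on k→dozo, and get wibuba_od.
Using yearhop on n→-9, → 2241-06-21.
Then mhop on n→-32, and get 2238-10-21.
Next I call translate on v→8232, u_from→day, u_to→min, giving 11854080.
Now I run bind on k→miged, v→fiplopla, — result: 937.


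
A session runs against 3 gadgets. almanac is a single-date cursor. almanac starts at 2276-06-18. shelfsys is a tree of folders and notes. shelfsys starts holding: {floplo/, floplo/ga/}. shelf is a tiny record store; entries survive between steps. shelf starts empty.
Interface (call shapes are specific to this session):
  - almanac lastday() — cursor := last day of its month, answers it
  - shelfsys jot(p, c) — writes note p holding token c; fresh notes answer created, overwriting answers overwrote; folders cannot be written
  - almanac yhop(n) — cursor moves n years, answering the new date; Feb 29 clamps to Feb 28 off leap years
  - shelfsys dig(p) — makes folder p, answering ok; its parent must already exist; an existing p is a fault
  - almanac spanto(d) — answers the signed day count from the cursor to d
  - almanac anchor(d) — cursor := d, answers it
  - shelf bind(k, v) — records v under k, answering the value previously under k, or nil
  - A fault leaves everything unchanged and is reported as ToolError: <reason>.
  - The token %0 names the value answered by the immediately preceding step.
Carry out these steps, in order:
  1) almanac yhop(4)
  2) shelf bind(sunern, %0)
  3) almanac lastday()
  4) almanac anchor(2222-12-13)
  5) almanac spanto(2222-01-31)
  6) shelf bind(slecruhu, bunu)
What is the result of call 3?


→ almanac yhop(n='4')
← 2280-06-18
→ shelf bind(k='sunern', v='%0')
← nil
→ almanac lastday()
← 2280-06-30
→ almanac anchor(d='2222-12-13')
← 2222-12-13
→ almanac spanto(d='2222-01-31')
← -316
→ shelf bind(k='slecruhu', v='bunu')
← nil

Answer: 2280-06-30


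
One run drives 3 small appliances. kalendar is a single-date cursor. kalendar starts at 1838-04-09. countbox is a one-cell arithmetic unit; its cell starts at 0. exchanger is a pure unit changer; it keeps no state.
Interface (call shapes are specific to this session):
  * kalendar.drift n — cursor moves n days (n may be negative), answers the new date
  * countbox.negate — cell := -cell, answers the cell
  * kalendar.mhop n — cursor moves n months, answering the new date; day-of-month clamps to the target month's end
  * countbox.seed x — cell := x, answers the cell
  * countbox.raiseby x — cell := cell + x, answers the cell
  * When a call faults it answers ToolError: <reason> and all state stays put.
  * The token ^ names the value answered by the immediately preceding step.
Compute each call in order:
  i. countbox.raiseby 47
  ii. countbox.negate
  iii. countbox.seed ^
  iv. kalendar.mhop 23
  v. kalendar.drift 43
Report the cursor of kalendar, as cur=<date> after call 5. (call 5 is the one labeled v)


Answer: cur=1840-04-21

Derivation:
% raiseby(x=47) : 47
% negate() : -47
% seed(x=^) : -47
% mhop(n=23) : 1840-03-09
% drift(n=43) : 1840-04-21


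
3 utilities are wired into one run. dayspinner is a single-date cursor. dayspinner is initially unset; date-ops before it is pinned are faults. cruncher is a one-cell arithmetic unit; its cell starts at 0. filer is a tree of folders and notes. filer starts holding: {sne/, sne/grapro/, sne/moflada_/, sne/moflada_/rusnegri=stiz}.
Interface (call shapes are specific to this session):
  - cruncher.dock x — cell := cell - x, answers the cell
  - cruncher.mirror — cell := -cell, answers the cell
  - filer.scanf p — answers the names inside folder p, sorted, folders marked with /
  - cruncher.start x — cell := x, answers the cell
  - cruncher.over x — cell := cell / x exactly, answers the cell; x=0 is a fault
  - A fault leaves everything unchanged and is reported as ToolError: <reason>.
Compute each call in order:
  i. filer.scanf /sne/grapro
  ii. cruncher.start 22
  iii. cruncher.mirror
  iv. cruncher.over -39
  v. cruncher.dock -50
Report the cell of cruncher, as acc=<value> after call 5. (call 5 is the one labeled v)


Answer: acc=1972/39

Derivation:
I try filer.scanf(p: /sne/grapro), and get [].
I use cruncher.start(x: 22), and get 22.
Then cruncher.mirror(), which returns -22.
I invoke cruncher.over(x: -39), yielding 22/39.
Using cruncher.dock(x: -50), and observe 1972/39.


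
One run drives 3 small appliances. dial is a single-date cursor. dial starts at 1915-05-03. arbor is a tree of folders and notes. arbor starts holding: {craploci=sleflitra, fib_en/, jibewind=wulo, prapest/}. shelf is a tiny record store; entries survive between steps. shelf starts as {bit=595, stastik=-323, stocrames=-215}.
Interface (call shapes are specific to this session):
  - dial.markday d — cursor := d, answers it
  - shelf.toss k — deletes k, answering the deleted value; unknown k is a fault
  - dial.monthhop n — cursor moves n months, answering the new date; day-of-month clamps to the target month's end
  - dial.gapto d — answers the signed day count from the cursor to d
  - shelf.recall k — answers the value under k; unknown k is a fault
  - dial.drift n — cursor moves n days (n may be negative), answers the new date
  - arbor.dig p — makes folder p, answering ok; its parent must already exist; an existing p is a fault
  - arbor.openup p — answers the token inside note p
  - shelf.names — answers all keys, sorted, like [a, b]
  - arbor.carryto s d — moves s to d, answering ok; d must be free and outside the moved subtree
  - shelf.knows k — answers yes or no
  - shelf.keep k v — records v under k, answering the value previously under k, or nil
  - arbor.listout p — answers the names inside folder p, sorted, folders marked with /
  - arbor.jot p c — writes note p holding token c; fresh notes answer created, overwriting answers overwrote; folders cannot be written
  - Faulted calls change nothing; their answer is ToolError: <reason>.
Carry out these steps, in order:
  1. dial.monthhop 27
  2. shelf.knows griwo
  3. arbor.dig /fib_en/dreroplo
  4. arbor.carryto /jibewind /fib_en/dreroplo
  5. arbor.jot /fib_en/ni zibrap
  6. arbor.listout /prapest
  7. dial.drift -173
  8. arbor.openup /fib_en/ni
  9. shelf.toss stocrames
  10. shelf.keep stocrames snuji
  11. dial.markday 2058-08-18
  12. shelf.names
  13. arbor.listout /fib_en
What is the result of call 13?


Answer: [dreroplo/, ni]

Derivation:
! dial.monthhop(27) => 1917-08-03
! shelf.knows(griwo) => no
! arbor.dig(/fib_en/dreroplo) => ok
! arbor.carryto(/jibewind, /fib_en/dreroplo) => ToolError: exists
! arbor.jot(/fib_en/ni, zibrap) => created
! arbor.listout(/prapest) => []
! dial.drift(-173) => 1917-02-11
! arbor.openup(/fib_en/ni) => zibrap
! shelf.toss(stocrames) => -215
! shelf.keep(stocrames, snuji) => nil
! dial.markday(2058-08-18) => 2058-08-18
! shelf.names() => [bit, stastik, stocrames]
! arbor.listout(/fib_en) => [dreroplo/, ni]


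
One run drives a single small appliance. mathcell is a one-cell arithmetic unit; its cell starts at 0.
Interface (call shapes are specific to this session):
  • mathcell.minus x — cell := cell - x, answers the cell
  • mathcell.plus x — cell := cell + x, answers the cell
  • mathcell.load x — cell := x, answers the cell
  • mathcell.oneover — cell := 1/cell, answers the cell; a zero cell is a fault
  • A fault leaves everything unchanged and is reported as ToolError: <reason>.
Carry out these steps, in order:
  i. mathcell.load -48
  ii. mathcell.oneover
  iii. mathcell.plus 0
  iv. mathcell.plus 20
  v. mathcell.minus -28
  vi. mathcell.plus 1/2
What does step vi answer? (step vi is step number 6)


Answer: 2327/48

Derivation:
Invoking mathcell.load with x=-48, and get -48.
I call mathcell.oneover, and observe -1/48.
I try mathcell.plus with x=0, giving -1/48.
Invoking mathcell.plus with x=20, and get 959/48.
Now I run mathcell.minus with x=-28, → 2303/48.
I run mathcell.plus with x=1/2, which returns 2327/48.
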